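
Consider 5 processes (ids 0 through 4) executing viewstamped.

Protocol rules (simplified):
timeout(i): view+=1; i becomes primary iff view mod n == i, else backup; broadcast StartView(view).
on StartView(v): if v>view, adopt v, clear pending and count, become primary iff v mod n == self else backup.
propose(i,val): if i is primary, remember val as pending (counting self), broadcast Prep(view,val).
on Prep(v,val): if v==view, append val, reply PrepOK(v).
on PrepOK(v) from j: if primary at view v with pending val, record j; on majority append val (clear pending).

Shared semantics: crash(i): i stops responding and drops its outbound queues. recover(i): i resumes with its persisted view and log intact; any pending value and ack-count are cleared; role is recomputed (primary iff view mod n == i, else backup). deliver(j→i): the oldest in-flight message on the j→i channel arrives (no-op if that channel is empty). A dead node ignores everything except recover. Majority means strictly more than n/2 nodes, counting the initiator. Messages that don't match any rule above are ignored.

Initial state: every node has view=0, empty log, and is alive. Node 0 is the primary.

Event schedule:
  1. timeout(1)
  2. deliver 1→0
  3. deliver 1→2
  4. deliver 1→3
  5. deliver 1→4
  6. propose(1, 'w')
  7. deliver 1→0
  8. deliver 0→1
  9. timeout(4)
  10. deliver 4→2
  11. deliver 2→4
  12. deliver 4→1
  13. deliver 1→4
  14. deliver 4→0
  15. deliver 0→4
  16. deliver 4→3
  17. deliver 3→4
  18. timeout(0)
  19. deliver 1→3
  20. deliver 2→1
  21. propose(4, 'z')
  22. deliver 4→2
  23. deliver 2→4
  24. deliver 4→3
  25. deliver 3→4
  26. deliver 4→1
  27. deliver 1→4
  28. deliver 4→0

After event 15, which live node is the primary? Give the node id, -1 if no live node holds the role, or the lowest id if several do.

2

step 1 timeout(1): 1={prim,v=1,log=-}
step 2 deliver 1→0: 0={back,v=1,log=-}
step 3 deliver 1→2: 2={back,v=1,log=-}
step 4 deliver 1→3: 3={back,v=1,log=-}
step 5 deliver 1→4: 4={back,v=1,log=-}
step 6 propose(1,'w'): —
step 7 deliver 1→0: 0={back,v=1,log=w}
step 8 deliver 0→1: —
step 9 timeout(4): 4={back,v=2,log=-}
step 10 deliver 4→2: 2={prim,v=2,log=-}
step 11 deliver 2→4: —
step 12 deliver 4→1: 1={back,v=2,log=-}
step 13 deliver 1→4: —
step 14 deliver 4→0: 0={back,v=2,log=w}
step 15 deliver 0→4: —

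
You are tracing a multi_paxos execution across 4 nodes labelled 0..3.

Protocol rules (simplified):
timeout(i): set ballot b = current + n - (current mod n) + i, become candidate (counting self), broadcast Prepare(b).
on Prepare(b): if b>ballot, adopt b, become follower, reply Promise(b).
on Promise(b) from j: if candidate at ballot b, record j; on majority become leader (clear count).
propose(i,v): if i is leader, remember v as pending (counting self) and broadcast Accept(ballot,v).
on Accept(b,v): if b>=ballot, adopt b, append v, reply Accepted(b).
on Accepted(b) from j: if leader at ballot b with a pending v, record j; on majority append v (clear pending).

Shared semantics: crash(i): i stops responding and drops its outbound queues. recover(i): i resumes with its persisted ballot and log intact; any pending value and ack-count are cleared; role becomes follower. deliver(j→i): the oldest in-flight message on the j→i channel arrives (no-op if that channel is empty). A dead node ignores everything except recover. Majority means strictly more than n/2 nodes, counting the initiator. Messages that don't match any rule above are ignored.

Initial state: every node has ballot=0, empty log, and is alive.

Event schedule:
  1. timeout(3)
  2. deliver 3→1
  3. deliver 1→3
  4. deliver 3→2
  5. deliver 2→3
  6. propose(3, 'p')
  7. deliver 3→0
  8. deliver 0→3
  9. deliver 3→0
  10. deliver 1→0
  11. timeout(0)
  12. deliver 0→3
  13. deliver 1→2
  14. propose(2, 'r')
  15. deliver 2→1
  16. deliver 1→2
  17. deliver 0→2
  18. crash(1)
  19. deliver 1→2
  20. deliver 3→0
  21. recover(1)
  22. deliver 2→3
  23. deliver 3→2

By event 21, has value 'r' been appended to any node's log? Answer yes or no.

no

after 1 — timeout(3): n3:cand/b7/[-]
after 2 — deliver 3→1: n1:foll/b7/[-]
after 3 — deliver 1→3: ·
after 4 — deliver 3→2: n2:foll/b7/[-]
after 5 — deliver 2→3: n3:lead/b7/[-]
after 6 — propose(3,'p'): ·
after 7 — deliver 3→0: n0:foll/b7/[-]
after 8 — deliver 0→3: ·
after 9 — deliver 3→0: n0:foll/b7/[p]
after 10 — deliver 1→0: ·
after 11 — timeout(0): n0:cand/b8/[p]
after 12 — deliver 0→3: ·
after 13 — deliver 1→2: ·
after 14 — propose(2,'r'): ·
after 15 — deliver 2→1: ·
after 16 — deliver 1→2: ·
after 17 — deliver 0→2: n2:foll/b8/[-]
after 18 — crash(1): n1:✗foll/b7/[-]
after 19 — deliver 1→2: ·
after 20 — deliver 3→0: ·
after 21 — recover(1): n1:foll/b7/[-]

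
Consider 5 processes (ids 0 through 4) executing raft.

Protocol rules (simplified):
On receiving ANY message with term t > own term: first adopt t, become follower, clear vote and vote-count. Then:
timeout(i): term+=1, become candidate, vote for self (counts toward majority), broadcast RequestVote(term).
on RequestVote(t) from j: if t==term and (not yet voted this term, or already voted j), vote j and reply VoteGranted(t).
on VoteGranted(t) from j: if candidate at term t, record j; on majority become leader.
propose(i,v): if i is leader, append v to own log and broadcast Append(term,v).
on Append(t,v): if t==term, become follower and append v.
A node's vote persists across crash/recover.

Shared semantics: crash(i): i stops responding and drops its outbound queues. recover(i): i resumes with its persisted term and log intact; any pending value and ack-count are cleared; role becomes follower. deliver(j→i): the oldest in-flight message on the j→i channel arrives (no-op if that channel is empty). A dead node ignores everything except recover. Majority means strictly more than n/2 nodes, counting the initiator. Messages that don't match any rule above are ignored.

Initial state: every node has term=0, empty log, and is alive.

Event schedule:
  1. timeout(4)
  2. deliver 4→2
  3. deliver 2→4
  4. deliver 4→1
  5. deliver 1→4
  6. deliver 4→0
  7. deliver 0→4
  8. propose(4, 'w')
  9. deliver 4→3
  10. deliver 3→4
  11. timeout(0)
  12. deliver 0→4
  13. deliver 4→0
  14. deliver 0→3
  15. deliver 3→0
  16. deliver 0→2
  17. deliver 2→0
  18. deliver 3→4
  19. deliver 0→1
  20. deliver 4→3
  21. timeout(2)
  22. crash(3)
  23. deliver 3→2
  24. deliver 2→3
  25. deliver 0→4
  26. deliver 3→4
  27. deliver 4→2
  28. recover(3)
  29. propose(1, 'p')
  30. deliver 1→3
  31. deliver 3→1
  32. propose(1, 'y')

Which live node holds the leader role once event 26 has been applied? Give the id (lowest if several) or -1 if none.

1. timeout(4):  <4:cand t1 ->
2. deliver 4→2:  <2:foll t1 ->
3. deliver 2→4:  nop
4. deliver 4→1:  <1:foll t1 ->
5. deliver 1→4:  <4:lead t1 ->
6. deliver 4→0:  <0:foll t1 ->
7. deliver 0→4:  nop
8. propose(4,'w'):  <4:lead t1 w>
9. deliver 4→3:  <3:foll t1 ->
10. deliver 3→4:  nop
11. timeout(0):  <0:cand t2 ->
12. deliver 0→4:  <4:foll t2 w>
13. deliver 4→0:  nop
14. deliver 0→3:  <3:foll t2 ->
15. deliver 3→0:  nop
16. deliver 0→2:  <2:foll t2 ->
17. deliver 2→0:  <0:lead t2 ->
18. deliver 3→4:  nop
19. deliver 0→1:  <1:foll t2 ->
20. deliver 4→3:  nop
21. timeout(2):  <2:cand t3 ->
22. crash(3):  <3:✗foll t2 ->
23. deliver 3→2:  nop
24. deliver 2→3:  nop
25. deliver 0→4:  nop
26. deliver 3→4:  nop

0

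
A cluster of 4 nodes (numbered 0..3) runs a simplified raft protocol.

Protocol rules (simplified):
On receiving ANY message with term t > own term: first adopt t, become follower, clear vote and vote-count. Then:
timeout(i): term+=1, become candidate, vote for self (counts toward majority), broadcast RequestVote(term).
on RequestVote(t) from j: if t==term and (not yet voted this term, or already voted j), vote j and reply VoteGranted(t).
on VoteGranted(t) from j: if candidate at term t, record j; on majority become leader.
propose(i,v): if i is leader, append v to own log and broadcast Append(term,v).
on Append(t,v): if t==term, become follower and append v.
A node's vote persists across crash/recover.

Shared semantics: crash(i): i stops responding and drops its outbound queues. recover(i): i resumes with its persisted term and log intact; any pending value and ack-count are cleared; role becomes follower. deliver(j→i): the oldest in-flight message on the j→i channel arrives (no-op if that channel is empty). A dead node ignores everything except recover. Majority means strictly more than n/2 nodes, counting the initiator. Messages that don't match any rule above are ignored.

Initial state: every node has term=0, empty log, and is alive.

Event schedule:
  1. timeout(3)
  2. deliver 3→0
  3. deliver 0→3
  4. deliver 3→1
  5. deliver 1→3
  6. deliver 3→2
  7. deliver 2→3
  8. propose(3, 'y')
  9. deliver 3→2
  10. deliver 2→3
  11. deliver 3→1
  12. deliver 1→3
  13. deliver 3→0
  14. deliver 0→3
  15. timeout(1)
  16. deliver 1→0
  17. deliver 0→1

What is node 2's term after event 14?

step 1 timeout(3): 3={cand,t=1,log=-}
step 2 deliver 3→0: 0={foll,t=1,log=-}
step 3 deliver 0→3: —
step 4 deliver 3→1: 1={foll,t=1,log=-}
step 5 deliver 1→3: 3={lead,t=1,log=-}
step 6 deliver 3→2: 2={foll,t=1,log=-}
step 7 deliver 2→3: —
step 8 propose(3,'y'): 3={lead,t=1,log=y}
step 9 deliver 3→2: 2={foll,t=1,log=y}
step 10 deliver 2→3: —
step 11 deliver 3→1: 1={foll,t=1,log=y}
step 12 deliver 1→3: —
step 13 deliver 3→0: 0={foll,t=1,log=y}
step 14 deliver 0→3: —

1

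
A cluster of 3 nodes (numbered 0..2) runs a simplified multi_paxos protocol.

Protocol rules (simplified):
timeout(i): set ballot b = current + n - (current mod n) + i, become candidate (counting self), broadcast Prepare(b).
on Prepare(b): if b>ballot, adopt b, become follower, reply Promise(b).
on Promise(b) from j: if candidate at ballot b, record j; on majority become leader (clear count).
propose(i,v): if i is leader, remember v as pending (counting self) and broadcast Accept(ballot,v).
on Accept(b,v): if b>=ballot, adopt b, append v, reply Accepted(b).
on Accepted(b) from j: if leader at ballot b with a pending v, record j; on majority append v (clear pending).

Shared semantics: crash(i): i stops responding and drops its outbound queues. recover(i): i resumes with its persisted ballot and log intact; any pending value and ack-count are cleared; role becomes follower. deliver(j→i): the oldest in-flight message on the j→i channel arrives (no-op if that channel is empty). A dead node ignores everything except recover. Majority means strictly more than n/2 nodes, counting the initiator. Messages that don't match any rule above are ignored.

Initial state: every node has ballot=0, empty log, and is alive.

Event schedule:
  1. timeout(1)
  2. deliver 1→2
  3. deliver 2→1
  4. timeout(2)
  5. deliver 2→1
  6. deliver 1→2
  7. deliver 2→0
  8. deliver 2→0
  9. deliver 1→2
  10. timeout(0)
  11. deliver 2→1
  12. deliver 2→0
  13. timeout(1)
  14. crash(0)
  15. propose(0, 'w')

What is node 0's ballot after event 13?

[1] timeout(1) → N1(cand b4 [-])
[2] deliver 1→2 → N2(foll b4 [-])
[3] deliver 2→1 → N1(lead b4 [-])
[4] timeout(2) → N2(cand b8 [-])
[5] deliver 2→1 → N1(foll b8 [-])
[6] deliver 1→2 → N2(lead b8 [-])
[7] deliver 2→0 → N0(foll b8 [-])
[8] deliver 2→0 → ∅
[9] deliver 1→2 → ∅
[10] timeout(0) → N0(cand b9 [-])
[11] deliver 2→1 → ∅
[12] deliver 2→0 → ∅
[13] timeout(1) → N1(cand b10 [-])

9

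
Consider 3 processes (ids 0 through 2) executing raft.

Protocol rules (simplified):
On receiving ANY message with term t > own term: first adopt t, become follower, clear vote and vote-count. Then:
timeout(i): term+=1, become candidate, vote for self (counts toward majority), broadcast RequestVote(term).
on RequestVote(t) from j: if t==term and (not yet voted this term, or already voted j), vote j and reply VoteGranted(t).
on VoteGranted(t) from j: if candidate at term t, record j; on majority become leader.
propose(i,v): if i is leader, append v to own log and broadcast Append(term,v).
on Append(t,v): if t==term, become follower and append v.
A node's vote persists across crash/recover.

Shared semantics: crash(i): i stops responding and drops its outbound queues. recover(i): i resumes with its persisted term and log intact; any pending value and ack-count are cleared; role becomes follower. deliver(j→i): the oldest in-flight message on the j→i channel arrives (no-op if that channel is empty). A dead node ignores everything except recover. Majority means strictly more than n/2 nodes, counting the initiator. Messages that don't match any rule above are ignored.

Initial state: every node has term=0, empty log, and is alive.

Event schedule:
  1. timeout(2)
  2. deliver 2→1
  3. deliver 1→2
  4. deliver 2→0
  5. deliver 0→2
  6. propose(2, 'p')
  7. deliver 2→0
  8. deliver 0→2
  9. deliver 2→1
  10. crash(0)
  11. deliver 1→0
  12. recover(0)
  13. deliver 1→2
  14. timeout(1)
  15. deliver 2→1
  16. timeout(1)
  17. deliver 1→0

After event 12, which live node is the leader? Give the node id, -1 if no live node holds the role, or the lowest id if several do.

2

step 1 timeout(2): 2={cand,t=1,log=-}
step 2 deliver 2→1: 1={foll,t=1,log=-}
step 3 deliver 1→2: 2={lead,t=1,log=-}
step 4 deliver 2→0: 0={foll,t=1,log=-}
step 5 deliver 0→2: —
step 6 propose(2,'p'): 2={lead,t=1,log=p}
step 7 deliver 2→0: 0={foll,t=1,log=p}
step 8 deliver 0→2: —
step 9 deliver 2→1: 1={foll,t=1,log=p}
step 10 crash(0): 0={✗foll,t=1,log=p}
step 11 deliver 1→0: —
step 12 recover(0): 0={foll,t=1,log=p}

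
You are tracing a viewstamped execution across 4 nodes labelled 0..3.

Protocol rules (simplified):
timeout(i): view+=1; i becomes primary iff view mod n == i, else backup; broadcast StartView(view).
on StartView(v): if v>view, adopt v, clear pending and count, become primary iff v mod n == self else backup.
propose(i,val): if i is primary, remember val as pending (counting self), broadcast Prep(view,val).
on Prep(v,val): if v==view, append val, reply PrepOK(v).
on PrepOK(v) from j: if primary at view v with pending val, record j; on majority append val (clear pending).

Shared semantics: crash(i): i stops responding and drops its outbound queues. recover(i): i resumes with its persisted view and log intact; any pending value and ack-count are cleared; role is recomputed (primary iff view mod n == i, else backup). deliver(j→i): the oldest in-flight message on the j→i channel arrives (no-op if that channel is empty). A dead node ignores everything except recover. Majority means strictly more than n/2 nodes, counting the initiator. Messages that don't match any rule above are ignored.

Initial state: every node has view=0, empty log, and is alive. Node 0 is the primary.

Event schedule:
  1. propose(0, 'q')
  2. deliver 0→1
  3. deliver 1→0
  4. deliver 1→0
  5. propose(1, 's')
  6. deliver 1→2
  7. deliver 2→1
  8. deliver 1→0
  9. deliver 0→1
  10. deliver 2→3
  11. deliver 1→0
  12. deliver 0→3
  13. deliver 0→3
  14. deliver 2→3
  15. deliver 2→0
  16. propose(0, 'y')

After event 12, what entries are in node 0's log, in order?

empty

step 1 propose(0,'q'): —
step 2 deliver 0→1: 1={back,v=0,log=q}
step 3 deliver 1→0: —
step 4 deliver 1→0: —
step 5 propose(1,'s'): —
step 6 deliver 1→2: —
step 7 deliver 2→1: —
step 8 deliver 1→0: —
step 9 deliver 0→1: —
step 10 deliver 2→3: —
step 11 deliver 1→0: —
step 12 deliver 0→3: 3={back,v=0,log=q}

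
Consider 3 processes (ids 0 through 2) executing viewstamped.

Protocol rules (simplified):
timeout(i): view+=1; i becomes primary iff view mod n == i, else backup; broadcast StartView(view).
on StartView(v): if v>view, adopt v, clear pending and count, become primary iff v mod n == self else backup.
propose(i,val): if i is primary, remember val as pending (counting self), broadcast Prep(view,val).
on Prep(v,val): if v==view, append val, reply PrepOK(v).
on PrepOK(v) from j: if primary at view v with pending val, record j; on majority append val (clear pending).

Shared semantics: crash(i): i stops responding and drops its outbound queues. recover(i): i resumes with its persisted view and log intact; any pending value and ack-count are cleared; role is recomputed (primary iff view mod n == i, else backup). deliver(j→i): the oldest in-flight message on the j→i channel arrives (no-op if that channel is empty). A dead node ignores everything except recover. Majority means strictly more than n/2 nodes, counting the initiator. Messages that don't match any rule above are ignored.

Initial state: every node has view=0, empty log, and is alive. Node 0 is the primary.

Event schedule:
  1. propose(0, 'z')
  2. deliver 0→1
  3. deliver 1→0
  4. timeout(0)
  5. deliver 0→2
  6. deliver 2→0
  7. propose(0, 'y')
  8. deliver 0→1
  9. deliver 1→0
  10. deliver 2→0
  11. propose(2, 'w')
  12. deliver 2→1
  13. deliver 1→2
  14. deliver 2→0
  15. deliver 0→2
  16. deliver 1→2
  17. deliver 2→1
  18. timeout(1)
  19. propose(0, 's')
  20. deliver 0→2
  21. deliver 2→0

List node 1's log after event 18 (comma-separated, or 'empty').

1. propose(0,'z'):  nop
2. deliver 0→1:  <1:back v0 z>
3. deliver 1→0:  <0:prim v0 z>
4. timeout(0):  <0:back v1 z>
5. deliver 0→2:  <2:back v0 z>
6. deliver 2→0:  nop
7. propose(0,'y'):  nop
8. deliver 0→1:  <1:prim v1 z>
9. deliver 1→0:  nop
10. deliver 2→0:  nop
11. propose(2,'w'):  nop
12. deliver 2→1:  nop
13. deliver 1→2:  nop
14. deliver 2→0:  nop
15. deliver 0→2:  <2:back v1 z>
16. deliver 1→2:  nop
17. deliver 2→1:  nop
18. timeout(1):  <1:back v2 z>

z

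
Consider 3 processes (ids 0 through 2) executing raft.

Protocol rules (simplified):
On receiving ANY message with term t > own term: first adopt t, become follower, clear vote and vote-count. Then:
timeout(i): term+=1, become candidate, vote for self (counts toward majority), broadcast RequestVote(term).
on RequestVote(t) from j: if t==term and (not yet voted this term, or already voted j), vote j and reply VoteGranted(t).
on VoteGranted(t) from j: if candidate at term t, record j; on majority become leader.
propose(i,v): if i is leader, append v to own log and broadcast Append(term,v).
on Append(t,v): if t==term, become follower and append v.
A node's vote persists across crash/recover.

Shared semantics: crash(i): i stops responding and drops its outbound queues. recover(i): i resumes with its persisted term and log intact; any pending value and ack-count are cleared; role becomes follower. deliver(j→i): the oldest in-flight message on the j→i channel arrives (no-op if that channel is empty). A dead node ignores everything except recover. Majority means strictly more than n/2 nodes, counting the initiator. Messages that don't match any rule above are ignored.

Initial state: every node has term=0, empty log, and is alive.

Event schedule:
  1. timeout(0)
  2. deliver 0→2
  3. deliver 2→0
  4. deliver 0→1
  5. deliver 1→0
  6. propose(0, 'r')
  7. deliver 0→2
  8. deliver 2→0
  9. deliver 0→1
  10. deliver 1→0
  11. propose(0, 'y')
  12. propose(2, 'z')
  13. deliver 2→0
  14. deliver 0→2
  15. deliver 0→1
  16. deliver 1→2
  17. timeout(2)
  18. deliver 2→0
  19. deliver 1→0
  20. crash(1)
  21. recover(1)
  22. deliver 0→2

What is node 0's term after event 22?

[1] timeout(0) → N0(cand t1 [-])
[2] deliver 0→2 → N2(foll t1 [-])
[3] deliver 2→0 → N0(lead t1 [-])
[4] deliver 0→1 → N1(foll t1 [-])
[5] deliver 1→0 → ∅
[6] propose(0,'r') → N0(lead t1 [r])
[7] deliver 0→2 → N2(foll t1 [r])
[8] deliver 2→0 → ∅
[9] deliver 0→1 → N1(foll t1 [r])
[10] deliver 1→0 → ∅
[11] propose(0,'y') → N0(lead t1 [r,y])
[12] propose(2,'z') → ∅
[13] deliver 2→0 → ∅
[14] deliver 0→2 → N2(foll t1 [r,y])
[15] deliver 0→1 → N1(foll t1 [r,y])
[16] deliver 1→2 → ∅
[17] timeout(2) → N2(cand t2 [r,y])
[18] deliver 2→0 → N0(foll t2 [r,y])
[19] deliver 1→0 → ∅
[20] crash(1) → N1(✗foll t1 [r,y])
[21] recover(1) → N1(foll t1 [r,y])
[22] deliver 0→2 → N2(lead t2 [r,y])

2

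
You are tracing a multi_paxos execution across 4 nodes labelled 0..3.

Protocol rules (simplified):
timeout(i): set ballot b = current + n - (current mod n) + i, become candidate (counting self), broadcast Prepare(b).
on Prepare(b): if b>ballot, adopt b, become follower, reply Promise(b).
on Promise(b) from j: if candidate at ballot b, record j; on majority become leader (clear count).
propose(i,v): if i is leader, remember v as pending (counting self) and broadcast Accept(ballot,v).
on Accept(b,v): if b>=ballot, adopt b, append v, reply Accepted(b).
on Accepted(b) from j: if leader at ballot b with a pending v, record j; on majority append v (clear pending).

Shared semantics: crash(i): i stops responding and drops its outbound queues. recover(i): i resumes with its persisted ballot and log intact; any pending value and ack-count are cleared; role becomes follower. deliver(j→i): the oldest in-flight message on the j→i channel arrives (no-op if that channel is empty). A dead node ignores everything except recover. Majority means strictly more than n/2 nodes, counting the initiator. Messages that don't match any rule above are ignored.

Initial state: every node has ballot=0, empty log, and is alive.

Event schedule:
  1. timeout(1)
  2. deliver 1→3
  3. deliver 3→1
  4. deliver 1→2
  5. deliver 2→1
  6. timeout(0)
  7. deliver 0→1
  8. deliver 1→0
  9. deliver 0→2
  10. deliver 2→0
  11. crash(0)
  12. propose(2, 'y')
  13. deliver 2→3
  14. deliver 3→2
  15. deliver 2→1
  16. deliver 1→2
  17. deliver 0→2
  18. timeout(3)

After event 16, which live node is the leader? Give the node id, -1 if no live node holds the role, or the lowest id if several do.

e1 timeout(1): 1[cand,b=5,-]
e2 deliver 1→3: 3[foll,b=5,-]
e3 deliver 3→1: ·
e4 deliver 1→2: 2[foll,b=5,-]
e5 deliver 2→1: 1[lead,b=5,-]
e6 timeout(0): 0[cand,b=4,-]
e7 deliver 0→1: ·
e8 deliver 1→0: 0[foll,b=5,-]
e9 deliver 0→2: ·
e10 deliver 2→0: ·
e11 crash(0): 0[✗foll,b=5,-]
e12 propose(2,'y'): ·
e13 deliver 2→3: ·
e14 deliver 3→2: ·
e15 deliver 2→1: ·
e16 deliver 1→2: ·

1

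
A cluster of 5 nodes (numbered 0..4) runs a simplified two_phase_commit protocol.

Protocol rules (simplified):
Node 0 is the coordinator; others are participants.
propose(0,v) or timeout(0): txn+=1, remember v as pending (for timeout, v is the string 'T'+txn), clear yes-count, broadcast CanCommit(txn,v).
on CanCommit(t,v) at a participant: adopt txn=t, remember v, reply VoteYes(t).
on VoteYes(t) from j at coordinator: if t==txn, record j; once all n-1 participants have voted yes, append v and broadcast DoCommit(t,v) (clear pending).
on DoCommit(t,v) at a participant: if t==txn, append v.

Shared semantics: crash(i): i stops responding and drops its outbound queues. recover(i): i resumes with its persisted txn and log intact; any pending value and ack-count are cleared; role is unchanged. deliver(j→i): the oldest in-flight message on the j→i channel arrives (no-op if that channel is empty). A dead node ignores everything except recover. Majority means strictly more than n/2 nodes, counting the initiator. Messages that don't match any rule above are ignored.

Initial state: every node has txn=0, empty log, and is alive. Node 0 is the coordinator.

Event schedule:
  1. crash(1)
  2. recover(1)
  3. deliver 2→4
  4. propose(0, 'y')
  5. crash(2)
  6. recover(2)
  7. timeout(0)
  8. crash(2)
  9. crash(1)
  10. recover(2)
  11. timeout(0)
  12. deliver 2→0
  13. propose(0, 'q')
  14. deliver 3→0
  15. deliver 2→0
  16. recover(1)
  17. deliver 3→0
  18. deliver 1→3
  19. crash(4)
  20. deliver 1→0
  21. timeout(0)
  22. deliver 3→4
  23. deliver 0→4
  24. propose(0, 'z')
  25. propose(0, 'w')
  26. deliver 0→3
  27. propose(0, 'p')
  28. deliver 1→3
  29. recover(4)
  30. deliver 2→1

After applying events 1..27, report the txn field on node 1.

0

1. crash(1):  <1:✗part t0 ->
2. recover(1):  <1:part t0 ->
3. deliver 2→4:  nop
4. propose(0,'y'):  <0:coor t1 ->
5. crash(2):  <2:✗part t0 ->
6. recover(2):  <2:part t0 ->
7. timeout(0):  <0:coor t2 ->
8. crash(2):  <2:✗part t0 ->
9. crash(1):  <1:✗part t0 ->
10. recover(2):  <2:part t0 ->
11. timeout(0):  <0:coor t3 ->
12. deliver 2→0:  nop
13. propose(0,'q'):  <0:coor t4 ->
14. deliver 3→0:  nop
15. deliver 2→0:  nop
16. recover(1):  <1:part t0 ->
17. deliver 3→0:  nop
18. deliver 1→3:  nop
19. crash(4):  <4:✗part t0 ->
20. deliver 1→0:  nop
21. timeout(0):  <0:coor t5 ->
22. deliver 3→4:  nop
23. deliver 0→4:  nop
24. propose(0,'z'):  <0:coor t6 ->
25. propose(0,'w'):  <0:coor t7 ->
26. deliver 0→3:  <3:part t1 ->
27. propose(0,'p'):  <0:coor t8 ->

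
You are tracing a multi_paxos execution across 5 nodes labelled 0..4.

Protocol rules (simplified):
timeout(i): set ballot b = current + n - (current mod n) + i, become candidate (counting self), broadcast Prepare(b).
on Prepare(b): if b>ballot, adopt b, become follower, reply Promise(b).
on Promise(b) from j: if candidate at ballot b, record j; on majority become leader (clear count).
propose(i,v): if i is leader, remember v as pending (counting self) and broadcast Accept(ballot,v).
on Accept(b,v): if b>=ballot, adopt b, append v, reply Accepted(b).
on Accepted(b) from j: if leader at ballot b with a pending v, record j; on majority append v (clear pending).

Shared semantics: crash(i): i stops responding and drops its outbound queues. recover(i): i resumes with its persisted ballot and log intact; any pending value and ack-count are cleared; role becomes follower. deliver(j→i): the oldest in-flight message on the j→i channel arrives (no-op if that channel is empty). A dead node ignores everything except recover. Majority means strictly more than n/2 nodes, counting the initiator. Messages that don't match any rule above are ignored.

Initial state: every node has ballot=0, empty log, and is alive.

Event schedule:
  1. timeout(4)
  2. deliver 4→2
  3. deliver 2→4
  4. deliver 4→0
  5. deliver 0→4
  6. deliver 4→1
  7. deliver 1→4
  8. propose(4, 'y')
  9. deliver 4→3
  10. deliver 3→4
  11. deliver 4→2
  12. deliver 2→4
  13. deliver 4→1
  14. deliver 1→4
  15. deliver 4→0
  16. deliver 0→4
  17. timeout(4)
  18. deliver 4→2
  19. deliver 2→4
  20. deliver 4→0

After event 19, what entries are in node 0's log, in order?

after 1 — timeout(4): n4:cand/b9/[-]
after 2 — deliver 4→2: n2:foll/b9/[-]
after 3 — deliver 2→4: ·
after 4 — deliver 4→0: n0:foll/b9/[-]
after 5 — deliver 0→4: n4:lead/b9/[-]
after 6 — deliver 4→1: n1:foll/b9/[-]
after 7 — deliver 1→4: ·
after 8 — propose(4,'y'): ·
after 9 — deliver 4→3: n3:foll/b9/[-]
after 10 — deliver 3→4: ·
after 11 — deliver 4→2: n2:foll/b9/[y]
after 12 — deliver 2→4: ·
after 13 — deliver 4→1: n1:foll/b9/[y]
after 14 — deliver 1→4: n4:lead/b9/[y]
after 15 — deliver 4→0: n0:foll/b9/[y]
after 16 — deliver 0→4: ·
after 17 — timeout(4): n4:cand/b14/[y]
after 18 — deliver 4→2: n2:foll/b14/[y]
after 19 — deliver 2→4: ·

y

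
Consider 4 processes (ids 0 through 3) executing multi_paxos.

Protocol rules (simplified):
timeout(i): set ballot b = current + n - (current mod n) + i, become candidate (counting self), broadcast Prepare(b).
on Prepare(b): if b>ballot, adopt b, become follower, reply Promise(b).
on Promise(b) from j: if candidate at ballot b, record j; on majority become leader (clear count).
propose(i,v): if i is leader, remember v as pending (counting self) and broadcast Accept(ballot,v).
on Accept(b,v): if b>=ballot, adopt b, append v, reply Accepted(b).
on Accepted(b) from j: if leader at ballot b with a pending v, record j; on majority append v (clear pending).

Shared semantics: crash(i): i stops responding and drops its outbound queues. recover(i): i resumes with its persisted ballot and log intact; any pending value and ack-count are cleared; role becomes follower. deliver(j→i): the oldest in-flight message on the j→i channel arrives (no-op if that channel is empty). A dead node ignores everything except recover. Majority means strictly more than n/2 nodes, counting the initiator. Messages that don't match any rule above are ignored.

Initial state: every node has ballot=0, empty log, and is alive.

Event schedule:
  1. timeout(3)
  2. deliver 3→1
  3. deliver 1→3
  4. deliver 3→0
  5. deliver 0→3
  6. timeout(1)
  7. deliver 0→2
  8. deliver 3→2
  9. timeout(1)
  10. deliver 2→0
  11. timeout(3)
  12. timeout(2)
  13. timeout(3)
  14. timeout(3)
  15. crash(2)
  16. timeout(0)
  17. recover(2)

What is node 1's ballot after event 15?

step 1 timeout(3): 3={cand,b=7,log=-}
step 2 deliver 3→1: 1={foll,b=7,log=-}
step 3 deliver 1→3: —
step 4 deliver 3→0: 0={foll,b=7,log=-}
step 5 deliver 0→3: 3={lead,b=7,log=-}
step 6 timeout(1): 1={cand,b=9,log=-}
step 7 deliver 0→2: —
step 8 deliver 3→2: 2={foll,b=7,log=-}
step 9 timeout(1): 1={cand,b=13,log=-}
step 10 deliver 2→0: —
step 11 timeout(3): 3={cand,b=11,log=-}
step 12 timeout(2): 2={cand,b=10,log=-}
step 13 timeout(3): 3={cand,b=15,log=-}
step 14 timeout(3): 3={cand,b=19,log=-}
step 15 crash(2): 2={✗cand,b=10,log=-}

13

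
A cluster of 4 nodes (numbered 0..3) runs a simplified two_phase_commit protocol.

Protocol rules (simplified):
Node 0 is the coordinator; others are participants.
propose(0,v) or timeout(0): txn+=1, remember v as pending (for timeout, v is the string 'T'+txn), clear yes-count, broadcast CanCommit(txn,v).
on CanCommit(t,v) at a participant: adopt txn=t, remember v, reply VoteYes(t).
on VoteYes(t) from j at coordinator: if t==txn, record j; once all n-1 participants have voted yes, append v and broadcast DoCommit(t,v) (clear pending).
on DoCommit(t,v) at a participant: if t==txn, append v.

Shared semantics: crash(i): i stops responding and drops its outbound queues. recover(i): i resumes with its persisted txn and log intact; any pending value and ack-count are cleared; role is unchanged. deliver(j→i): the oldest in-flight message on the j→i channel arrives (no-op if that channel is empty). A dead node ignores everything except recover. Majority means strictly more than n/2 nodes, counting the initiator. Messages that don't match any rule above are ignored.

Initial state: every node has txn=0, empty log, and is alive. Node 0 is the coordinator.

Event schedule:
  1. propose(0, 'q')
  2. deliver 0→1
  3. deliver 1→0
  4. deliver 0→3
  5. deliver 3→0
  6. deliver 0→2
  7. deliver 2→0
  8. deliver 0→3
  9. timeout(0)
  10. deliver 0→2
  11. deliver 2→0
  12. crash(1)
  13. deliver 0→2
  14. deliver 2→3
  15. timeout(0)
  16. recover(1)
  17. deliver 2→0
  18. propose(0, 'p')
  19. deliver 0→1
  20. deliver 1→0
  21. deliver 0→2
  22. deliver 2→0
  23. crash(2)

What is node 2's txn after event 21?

after 1 — propose(0,'q'): n0:coor/t1/[-]
after 2 — deliver 0→1: n1:part/t1/[-]
after 3 — deliver 1→0: ·
after 4 — deliver 0→3: n3:part/t1/[-]
after 5 — deliver 3→0: ·
after 6 — deliver 0→2: n2:part/t1/[-]
after 7 — deliver 2→0: n0:coor/t1/[q]
after 8 — deliver 0→3: n3:part/t1/[q]
after 9 — timeout(0): n0:coor/t2/[q]
after 10 — deliver 0→2: n2:part/t1/[q]
after 11 — deliver 2→0: ·
after 12 — crash(1): n1:✗part/t1/[-]
after 13 — deliver 0→2: n2:part/t2/[q]
after 14 — deliver 2→3: ·
after 15 — timeout(0): n0:coor/t3/[q]
after 16 — recover(1): n1:part/t1/[-]
after 17 — deliver 2→0: ·
after 18 — propose(0,'p'): n0:coor/t4/[q]
after 19 — deliver 0→1: n1:part/t1/[q]
after 20 — deliver 1→0: ·
after 21 — deliver 0→2: n2:part/t3/[q]

3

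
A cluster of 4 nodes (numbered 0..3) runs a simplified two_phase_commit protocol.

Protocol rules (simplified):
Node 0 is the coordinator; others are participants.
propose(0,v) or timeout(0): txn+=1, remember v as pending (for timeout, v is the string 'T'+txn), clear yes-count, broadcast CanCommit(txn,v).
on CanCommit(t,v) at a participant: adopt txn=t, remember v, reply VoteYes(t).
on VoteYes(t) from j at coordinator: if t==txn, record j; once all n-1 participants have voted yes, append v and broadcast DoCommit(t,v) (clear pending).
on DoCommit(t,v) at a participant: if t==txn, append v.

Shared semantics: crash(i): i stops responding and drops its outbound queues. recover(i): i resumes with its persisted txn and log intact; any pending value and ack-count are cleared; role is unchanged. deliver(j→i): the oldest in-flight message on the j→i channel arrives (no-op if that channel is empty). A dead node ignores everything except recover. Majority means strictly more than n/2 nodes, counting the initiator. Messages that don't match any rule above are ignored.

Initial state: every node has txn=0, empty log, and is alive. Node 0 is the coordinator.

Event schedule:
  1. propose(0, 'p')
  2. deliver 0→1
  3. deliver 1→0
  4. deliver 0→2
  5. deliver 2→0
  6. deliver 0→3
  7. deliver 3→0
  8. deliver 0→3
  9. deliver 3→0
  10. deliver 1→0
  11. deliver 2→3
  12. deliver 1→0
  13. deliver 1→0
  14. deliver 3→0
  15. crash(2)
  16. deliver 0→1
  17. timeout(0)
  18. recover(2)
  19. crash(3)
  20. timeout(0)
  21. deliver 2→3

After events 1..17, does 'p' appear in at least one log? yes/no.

yes

after 1 — propose(0,'p'): n0:coor/t1/[-]
after 2 — deliver 0→1: n1:part/t1/[-]
after 3 — deliver 1→0: ·
after 4 — deliver 0→2: n2:part/t1/[-]
after 5 — deliver 2→0: ·
after 6 — deliver 0→3: n3:part/t1/[-]
after 7 — deliver 3→0: n0:coor/t1/[p]
after 8 — deliver 0→3: n3:part/t1/[p]
after 9 — deliver 3→0: ·
after 10 — deliver 1→0: ·
after 11 — deliver 2→3: ·
after 12 — deliver 1→0: ·
after 13 — deliver 1→0: ·
after 14 — deliver 3→0: ·
after 15 — crash(2): n2:✗part/t1/[-]
after 16 — deliver 0→1: n1:part/t1/[p]
after 17 — timeout(0): n0:coor/t2/[p]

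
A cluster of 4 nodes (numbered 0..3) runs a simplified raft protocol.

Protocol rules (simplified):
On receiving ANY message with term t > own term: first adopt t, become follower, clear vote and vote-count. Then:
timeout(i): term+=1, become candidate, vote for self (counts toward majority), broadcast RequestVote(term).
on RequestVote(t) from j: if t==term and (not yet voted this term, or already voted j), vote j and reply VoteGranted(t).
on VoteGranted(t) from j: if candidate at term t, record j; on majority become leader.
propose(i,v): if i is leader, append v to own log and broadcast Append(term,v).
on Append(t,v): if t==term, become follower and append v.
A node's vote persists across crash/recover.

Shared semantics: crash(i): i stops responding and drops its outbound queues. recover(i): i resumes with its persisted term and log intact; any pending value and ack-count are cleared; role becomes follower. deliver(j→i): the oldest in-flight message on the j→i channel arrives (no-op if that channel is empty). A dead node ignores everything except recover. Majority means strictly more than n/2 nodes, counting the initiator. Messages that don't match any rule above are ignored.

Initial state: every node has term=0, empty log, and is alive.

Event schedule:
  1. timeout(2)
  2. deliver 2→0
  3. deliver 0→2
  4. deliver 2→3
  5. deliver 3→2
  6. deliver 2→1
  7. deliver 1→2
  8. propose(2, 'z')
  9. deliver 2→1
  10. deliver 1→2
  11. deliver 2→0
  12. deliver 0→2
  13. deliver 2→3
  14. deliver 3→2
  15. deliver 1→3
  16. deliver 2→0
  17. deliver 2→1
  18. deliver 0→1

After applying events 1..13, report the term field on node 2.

1

e1 timeout(2): 2[cand,t=1,-]
e2 deliver 2→0: 0[foll,t=1,-]
e3 deliver 0→2: ·
e4 deliver 2→3: 3[foll,t=1,-]
e5 deliver 3→2: 2[lead,t=1,-]
e6 deliver 2→1: 1[foll,t=1,-]
e7 deliver 1→2: ·
e8 propose(2,'z'): 2[lead,t=1,z]
e9 deliver 2→1: 1[foll,t=1,z]
e10 deliver 1→2: ·
e11 deliver 2→0: 0[foll,t=1,z]
e12 deliver 0→2: ·
e13 deliver 2→3: 3[foll,t=1,z]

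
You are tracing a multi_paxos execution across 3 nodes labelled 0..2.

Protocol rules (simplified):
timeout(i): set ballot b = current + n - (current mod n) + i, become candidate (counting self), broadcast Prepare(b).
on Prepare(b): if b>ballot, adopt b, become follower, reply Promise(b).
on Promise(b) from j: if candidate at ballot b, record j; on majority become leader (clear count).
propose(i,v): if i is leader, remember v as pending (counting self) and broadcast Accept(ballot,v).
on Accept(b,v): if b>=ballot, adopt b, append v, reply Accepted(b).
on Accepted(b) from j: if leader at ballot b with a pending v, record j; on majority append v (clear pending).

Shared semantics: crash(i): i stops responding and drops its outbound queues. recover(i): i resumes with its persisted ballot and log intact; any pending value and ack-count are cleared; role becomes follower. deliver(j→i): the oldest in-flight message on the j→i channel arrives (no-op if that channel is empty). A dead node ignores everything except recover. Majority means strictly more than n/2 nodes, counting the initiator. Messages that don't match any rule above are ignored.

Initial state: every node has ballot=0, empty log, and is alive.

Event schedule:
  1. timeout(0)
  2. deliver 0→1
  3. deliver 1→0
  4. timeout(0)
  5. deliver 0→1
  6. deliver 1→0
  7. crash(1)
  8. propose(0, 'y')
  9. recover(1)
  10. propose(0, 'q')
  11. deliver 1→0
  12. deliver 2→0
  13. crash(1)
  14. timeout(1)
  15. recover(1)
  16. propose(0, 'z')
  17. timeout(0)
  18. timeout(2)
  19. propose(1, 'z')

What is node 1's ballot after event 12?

6

after 1 — timeout(0): n0:cand/b3/[-]
after 2 — deliver 0→1: n1:foll/b3/[-]
after 3 — deliver 1→0: n0:lead/b3/[-]
after 4 — timeout(0): n0:cand/b6/[-]
after 5 — deliver 0→1: n1:foll/b6/[-]
after 6 — deliver 1→0: n0:lead/b6/[-]
after 7 — crash(1): n1:✗foll/b6/[-]
after 8 — propose(0,'y'): ·
after 9 — recover(1): n1:foll/b6/[-]
after 10 — propose(0,'q'): ·
after 11 — deliver 1→0: ·
after 12 — deliver 2→0: ·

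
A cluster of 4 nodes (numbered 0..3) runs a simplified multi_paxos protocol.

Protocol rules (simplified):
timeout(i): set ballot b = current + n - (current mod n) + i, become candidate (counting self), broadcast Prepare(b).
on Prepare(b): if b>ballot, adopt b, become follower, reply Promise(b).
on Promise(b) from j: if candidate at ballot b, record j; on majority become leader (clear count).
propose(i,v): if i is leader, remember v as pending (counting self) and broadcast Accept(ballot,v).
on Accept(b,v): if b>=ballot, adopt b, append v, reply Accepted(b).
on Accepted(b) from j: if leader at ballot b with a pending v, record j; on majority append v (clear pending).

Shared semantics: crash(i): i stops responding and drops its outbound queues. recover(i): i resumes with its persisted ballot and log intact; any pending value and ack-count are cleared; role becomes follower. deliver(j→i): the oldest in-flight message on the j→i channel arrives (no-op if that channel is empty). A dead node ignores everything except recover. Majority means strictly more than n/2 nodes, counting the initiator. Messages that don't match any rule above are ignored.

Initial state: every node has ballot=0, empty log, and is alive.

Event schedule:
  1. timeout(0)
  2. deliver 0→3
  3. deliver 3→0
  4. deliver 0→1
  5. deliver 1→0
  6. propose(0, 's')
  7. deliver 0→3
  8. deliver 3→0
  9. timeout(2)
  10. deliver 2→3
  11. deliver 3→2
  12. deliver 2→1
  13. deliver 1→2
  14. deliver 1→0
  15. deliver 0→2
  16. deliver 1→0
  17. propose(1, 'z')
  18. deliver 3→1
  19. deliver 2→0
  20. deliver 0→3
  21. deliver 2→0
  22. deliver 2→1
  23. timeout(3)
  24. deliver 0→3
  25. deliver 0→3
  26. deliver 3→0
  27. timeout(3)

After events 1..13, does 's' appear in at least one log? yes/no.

yes

e1 timeout(0): 0[cand,b=4,-]
e2 deliver 0→3: 3[foll,b=4,-]
e3 deliver 3→0: ·
e4 deliver 0→1: 1[foll,b=4,-]
e5 deliver 1→0: 0[lead,b=4,-]
e6 propose(0,'s'): ·
e7 deliver 0→3: 3[foll,b=4,s]
e8 deliver 3→0: ·
e9 timeout(2): 2[cand,b=6,-]
e10 deliver 2→3: 3[foll,b=6,s]
e11 deliver 3→2: ·
e12 deliver 2→1: 1[foll,b=6,-]
e13 deliver 1→2: 2[lead,b=6,-]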